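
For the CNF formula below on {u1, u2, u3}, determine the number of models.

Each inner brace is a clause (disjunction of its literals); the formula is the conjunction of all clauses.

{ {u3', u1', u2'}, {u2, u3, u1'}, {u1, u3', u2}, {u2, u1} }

There are 2^3 = 8 truth assignments over (u1, u2, u3).
Check each against the 4 clauses (columns in the order u1, u2, u3):
  F F F  ✗ fails (u2 + u1)
  F F T  ✗ fails (u1 + u3' + u2)
  F T F  ✓ satisfies all
  F T T  ✓ satisfies all
  T F F  ✗ fails (u2 + u3 + u1')
  T F T  ✓ satisfies all
  T T F  ✓ satisfies all
  T T T  ✗ fails (u3' + u1' + u2')
4 of the 8 rows are models.

4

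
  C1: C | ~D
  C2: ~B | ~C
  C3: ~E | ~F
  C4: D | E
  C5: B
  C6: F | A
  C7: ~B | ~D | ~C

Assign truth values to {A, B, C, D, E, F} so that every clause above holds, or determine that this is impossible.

(B) alone gives B = 1.
(~C) alone gives C = 0.
(~D) alone gives D = 0.
(E) alone gives E = 1.
(~F) alone gives F = 0.
(A) alone gives A = 1.
All clauses are satisfied.

A ↦ 1, B ↦ 1, C ↦ 0, D ↦ 0, E ↦ 1, F ↦ 0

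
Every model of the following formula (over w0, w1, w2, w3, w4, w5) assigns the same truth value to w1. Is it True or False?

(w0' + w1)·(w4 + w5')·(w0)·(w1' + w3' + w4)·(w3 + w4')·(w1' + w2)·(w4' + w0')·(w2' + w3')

True

Suppose w1 = 0.
Unit clause (w0') forces w0 = 0.
But (w0) is also a unit clause — contradiction.
So every satisfying assignment has w1 = True.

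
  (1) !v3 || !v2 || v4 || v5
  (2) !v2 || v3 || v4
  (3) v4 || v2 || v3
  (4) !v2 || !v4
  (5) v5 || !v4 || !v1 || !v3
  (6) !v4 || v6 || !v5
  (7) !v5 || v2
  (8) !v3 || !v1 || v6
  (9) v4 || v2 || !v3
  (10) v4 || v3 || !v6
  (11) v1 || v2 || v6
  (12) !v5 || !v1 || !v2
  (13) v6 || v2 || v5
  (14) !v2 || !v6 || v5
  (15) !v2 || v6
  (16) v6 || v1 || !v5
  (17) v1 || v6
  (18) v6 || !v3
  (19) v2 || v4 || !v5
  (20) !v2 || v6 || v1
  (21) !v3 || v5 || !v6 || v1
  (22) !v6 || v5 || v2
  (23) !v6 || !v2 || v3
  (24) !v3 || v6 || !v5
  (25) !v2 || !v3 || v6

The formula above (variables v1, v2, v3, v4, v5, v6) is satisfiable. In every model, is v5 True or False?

Suppose v5 = false.
Case v2 = false:
The clause (v6) is unit, so v6 = true.
That conflicts with the unit clause (!v6).
That branch fails; take v2 = true instead.
The clause (!v4) is unit, so v4 = false.
The clause (!v3) is unit, so v3 = false.
That conflicts with the unit clause (v3).
Neither v2 = true nor v2 = false works.
So every satisfying assignment has v5 = True.

True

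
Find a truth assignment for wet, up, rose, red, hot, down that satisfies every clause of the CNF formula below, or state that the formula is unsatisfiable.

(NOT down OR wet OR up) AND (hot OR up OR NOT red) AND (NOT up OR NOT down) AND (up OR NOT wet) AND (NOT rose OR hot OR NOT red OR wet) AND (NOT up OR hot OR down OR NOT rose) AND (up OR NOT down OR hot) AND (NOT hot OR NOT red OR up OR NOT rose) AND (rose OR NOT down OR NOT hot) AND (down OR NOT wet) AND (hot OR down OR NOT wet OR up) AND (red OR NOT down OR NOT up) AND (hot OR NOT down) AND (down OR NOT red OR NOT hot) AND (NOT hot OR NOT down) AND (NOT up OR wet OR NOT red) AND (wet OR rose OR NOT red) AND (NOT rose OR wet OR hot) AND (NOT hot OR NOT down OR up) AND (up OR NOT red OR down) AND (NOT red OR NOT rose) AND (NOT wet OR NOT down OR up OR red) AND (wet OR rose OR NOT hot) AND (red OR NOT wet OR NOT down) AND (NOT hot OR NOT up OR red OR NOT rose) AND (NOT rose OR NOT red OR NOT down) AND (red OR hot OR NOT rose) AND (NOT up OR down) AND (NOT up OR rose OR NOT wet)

Branch on up: set up = false.
The clause (NOT wet) is unit, so wet = false.
The clause (NOT down) is unit, so down = false.
The clause (NOT red) is unit, so red = false.
Branch on rose: set rose = true.
The clause (hot) is unit, so hot = true.
This assignment satisfies each clause.

wet ↦ false,  up ↦ false,  rose ↦ true,  red ↦ false,  hot ↦ true,  down ↦ false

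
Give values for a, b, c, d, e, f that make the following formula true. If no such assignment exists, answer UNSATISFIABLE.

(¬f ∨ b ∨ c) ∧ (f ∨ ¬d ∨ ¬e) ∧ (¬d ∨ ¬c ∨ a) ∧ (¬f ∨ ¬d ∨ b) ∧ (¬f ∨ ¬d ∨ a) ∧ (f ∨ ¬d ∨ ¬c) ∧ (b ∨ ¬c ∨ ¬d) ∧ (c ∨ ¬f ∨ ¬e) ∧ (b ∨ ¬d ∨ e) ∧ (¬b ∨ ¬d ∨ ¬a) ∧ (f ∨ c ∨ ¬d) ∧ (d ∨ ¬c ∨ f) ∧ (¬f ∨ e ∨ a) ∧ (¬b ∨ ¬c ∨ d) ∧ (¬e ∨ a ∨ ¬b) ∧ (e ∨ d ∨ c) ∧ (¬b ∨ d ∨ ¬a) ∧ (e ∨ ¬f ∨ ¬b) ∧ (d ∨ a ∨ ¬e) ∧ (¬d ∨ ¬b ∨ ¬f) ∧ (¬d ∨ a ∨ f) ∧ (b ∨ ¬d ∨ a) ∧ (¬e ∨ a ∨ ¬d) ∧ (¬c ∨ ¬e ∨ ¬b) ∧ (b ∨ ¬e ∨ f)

Case f = True:
Case b = False:
(c) alone gives c = True.
(¬d) alone gives d = False.
Case e = True:
(a) alone gives a = True.
This assignment satisfies each clause.

a: True,  b: False,  c: True,  d: False,  e: True,  f: True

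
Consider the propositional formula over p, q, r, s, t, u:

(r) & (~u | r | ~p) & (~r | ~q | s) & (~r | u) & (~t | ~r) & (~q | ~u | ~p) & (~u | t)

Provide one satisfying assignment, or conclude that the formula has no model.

Unit clause (r) forces r = 1.
Unit clause (u) forces u = 1.
Unit clause (~t) forces t = 0.
That conflicts with the unit clause (t).

UNSATISFIABLE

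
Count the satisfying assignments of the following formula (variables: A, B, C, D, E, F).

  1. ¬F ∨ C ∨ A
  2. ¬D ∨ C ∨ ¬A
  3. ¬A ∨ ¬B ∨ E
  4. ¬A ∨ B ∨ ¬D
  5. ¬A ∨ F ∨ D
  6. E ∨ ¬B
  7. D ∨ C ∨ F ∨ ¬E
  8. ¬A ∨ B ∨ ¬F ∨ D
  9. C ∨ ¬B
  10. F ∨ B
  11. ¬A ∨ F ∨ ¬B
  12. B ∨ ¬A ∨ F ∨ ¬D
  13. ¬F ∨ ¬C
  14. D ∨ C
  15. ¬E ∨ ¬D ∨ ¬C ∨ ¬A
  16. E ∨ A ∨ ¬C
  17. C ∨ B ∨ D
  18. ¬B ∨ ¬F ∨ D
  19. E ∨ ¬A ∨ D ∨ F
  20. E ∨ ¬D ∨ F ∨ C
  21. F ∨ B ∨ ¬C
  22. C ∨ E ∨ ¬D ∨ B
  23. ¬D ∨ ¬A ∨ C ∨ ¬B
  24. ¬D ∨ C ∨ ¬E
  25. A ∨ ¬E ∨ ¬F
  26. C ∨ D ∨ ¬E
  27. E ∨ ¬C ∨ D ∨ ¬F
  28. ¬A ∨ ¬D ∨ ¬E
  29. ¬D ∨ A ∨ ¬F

2

There are 2^6 = 64 truth assignments over (A, B, C, D, E, F).
Split on D. With D = True, the clauses containing D are satisfied and ¬D drops from the rest; 1 of the 2^5 = 32 assignments to the other variables satisfy what remains.
With D = False, by the same count on the reduced clause set, 1 assignment works.
Total: 1 + 1 = 2.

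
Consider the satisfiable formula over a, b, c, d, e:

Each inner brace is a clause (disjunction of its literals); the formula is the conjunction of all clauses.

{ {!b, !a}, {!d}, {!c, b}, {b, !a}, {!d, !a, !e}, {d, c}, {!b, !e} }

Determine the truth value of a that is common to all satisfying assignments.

Suppose a = true.
The clause (!b) is unit, so b = false.
But (b) is also a unit clause — contradiction.
So every satisfying assignment has a = False.

False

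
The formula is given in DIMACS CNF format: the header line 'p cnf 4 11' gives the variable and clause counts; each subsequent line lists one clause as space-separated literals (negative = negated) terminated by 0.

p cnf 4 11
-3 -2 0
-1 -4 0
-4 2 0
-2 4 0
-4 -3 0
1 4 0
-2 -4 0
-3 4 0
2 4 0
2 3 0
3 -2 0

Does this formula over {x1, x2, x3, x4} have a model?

Branch on x3: set x3 = False.
The clause (x2) is unit, so x2 = True.
But (¬x2) is also a unit clause — contradiction.
Backtrack on x3: now try x3 = True.
The clause (¬x2) is unit, so x2 = False.
The clause (¬x4) is unit, so x4 = False.
But (x4) is also a unit clause — contradiction.
Either choice for x3 ends in contradiction.
No assignment satisfies every clause.

Unsatisfiable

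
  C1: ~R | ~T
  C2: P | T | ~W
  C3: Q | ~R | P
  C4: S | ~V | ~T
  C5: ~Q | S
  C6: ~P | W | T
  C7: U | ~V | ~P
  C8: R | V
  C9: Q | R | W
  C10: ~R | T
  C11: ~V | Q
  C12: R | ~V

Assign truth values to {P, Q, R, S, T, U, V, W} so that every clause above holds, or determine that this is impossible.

UNSATISFIABLE

Case R = 0:
From the singleton clause (V), V = 1.
But (~V) is also a unit clause — contradiction.
Backtrack on R: now try R = 1.
From the singleton clause (~T), T = 0.
But (T) is also a unit clause — contradiction.
Neither R = 1 nor R = 0 works.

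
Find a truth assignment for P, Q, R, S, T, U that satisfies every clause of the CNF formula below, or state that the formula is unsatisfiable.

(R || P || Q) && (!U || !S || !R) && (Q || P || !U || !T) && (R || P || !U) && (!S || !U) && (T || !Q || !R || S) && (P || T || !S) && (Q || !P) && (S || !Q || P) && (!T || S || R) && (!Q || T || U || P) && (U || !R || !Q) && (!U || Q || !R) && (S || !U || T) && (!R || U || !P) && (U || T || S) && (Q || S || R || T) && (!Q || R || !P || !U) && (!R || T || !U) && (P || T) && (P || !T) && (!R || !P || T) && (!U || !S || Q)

P ↦ true, Q ↦ true, R ↦ false, S ↦ true, T ↦ true, U ↦ false

Try S = true.
(!U) alone gives U = false.
Try P = true.
(Q) alone gives Q = true.
(!R) alone gives R = false.
All clauses hold; T can take either value.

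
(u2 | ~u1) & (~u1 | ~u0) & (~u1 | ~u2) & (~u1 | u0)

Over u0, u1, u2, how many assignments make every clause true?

4

There are 2^3 = 8 truth assignments over (u0, u1, u2).
Check each against the 4 clauses (columns in the order u0, u1, u2):
  F F F  ✓ satisfies all
  F F T  ✓ satisfies all
  F T F  ✗ fails (u2 | ~u1)
  F T T  ✗ fails (~u1 | ~u2)
  T F F  ✓ satisfies all
  T F T  ✓ satisfies all
  T T F  ✗ fails (u2 | ~u1)
  T T T  ✗ fails (~u1 | ~u0)
4 of the 8 rows are models.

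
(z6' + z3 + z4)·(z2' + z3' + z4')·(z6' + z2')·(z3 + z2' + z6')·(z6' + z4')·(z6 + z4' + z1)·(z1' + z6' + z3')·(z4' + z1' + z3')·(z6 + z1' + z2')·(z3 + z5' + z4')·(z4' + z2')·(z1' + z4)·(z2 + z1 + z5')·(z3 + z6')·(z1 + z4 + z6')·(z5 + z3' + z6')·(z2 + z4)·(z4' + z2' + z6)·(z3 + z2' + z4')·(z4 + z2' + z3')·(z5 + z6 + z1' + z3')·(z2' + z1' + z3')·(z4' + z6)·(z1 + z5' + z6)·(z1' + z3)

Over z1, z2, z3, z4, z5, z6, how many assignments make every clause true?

1

There are 2^6 = 64 truth assignments over (z1, z2, z3, z4, z5, z6).
Split on z4. With z4 = 1, the clauses containing z4 are satisfied and z4' drops from the rest; 0 of the 2^5 = 32 assignments to the other variables satisfy what remains.
With z4 = 0, by the same count on the reduced clause set, 1 assignment works.
(One model: z1=F, z2=T, z3=F, z4=F, z5=F, z6=F.)
Total: 0 + 1 = 1.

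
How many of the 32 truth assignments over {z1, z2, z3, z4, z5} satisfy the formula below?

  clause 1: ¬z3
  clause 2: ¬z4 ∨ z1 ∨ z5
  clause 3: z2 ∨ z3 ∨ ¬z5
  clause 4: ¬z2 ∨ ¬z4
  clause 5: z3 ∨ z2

There are 2^5 = 32 truth assignments over (z1, z2, z3, z4, z5).
Split on z2. With z2 = True, the clauses containing z2 are satisfied and ¬z2 drops from the rest; 4 of the 2^4 = 16 assignments to the other variables satisfy what remains.
With z2 = False, by the same count on the reduced clause set, 0 assignments work.
(One model: z1=F, z2=T, z3=F, z4=F, z5=F.)
Total: 4 + 0 = 4.

4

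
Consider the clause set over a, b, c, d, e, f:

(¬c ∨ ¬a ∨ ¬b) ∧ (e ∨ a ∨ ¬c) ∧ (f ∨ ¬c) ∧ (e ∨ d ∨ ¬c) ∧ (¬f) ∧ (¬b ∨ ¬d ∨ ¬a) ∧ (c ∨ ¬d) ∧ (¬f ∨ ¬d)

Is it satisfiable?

The clause (¬f) is unit, so f = False.
The clause (¬c) is unit, so c = False.
The clause (¬d) is unit, so d = False.
Every clause is now satisfied; a, b, e are unconstrained.
A satisfying assignment: a ↦ False, b ↦ False, c ↦ False, d ↦ False, e ↦ False, f ↦ False.

Yes, satisfiable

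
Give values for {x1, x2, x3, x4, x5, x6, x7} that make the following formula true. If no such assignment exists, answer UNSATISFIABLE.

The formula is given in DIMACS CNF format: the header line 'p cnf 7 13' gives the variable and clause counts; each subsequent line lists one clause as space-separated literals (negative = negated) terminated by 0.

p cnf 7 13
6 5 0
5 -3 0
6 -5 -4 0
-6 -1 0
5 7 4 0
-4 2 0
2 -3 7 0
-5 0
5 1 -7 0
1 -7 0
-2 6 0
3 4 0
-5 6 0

The clause (¬x5) is unit, so x5 = False.
The clause (x6) is unit, so x6 = True.
The clause (¬x3) is unit, so x3 = False.
The clause (¬x1) is unit, so x1 = False.
The clause (¬x7) is unit, so x7 = False.
The clause (x4) is unit, so x4 = True.
The clause (x2) is unit, so x2 = True.
All clauses are satisfied.

x1 ↦ False; x2 ↦ True; x3 ↦ False; x4 ↦ True; x5 ↦ False; x6 ↦ True; x7 ↦ False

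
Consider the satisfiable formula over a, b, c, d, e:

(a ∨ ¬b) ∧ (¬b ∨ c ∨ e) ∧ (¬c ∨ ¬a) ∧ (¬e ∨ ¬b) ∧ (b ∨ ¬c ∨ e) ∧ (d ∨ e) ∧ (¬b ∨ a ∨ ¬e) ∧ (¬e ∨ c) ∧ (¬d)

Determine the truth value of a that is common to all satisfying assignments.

False

Suppose a = True.
The clause (¬c) is unit, so c = False.
The clause (¬e) is unit, so e = False.
The clause (¬b) is unit, so b = False.
The clause (d) is unit, so d = True.
But (¬d) is also a unit clause — contradiction.
So every satisfying assignment has a = False.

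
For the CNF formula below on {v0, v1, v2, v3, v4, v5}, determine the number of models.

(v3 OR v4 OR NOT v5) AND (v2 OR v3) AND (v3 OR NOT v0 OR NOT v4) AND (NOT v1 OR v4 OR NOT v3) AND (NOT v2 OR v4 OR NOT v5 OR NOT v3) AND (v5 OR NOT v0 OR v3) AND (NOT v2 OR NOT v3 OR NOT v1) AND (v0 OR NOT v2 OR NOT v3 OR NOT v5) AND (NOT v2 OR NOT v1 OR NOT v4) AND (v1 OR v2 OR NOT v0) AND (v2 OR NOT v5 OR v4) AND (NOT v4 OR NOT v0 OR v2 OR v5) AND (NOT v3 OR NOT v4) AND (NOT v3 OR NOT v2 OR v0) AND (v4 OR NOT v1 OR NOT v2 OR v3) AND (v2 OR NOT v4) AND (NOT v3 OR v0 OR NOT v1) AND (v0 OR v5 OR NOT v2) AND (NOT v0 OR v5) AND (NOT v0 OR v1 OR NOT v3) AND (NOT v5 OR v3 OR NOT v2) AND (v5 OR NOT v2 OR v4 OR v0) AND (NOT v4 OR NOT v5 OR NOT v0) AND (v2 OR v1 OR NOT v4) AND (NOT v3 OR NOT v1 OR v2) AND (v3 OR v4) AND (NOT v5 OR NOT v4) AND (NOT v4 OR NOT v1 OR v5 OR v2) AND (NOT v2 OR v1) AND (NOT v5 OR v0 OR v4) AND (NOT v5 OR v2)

There are 2^6 = 64 truth assignments over (v0, v1, v2, v3, v4, v5).
Split on v5. With v5 = true, the clauses containing v5 are satisfied and NOT v5 drops from the rest; 0 of the 2^5 = 32 assignments to the other variables satisfy what remains.
With v5 = false, by the same count on the reduced clause set, 1 assignment works.
Total: 0 + 1 = 1.

1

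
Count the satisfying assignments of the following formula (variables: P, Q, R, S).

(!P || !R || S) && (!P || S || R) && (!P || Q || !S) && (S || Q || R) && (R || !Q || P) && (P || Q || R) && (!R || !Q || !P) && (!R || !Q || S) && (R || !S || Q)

There are 2^4 = 16 truth assignments over (P, Q, R, S).
Check each against the 9 clauses (columns in the order P, Q, R, S):
  F F F F  ✗ fails (S || Q || R)
  F F F T  ✗ fails (P || Q || R)
  F F T F  ✓ satisfies all
  F F T T  ✓ satisfies all
  F T F F  ✗ fails (R || !Q || P)
  F T F T  ✗ fails (R || !Q || P)
  F T T F  ✗ fails (!R || !Q || S)
  F T T T  ✓ satisfies all
  T F F F  ✗ fails (!P || S || R)
  T F F T  ✗ fails (!P || Q || !S)
  T F T F  ✗ fails (!P || !R || S)
  T F T T  ✗ fails (!P || Q || !S)
  T T F F  ✗ fails (!P || S || R)
  T T F T  ✓ satisfies all
  T T T F  ✗ fails (!P || !R || S)
  T T T T  ✗ fails (!R || !Q || !P)
4 of the 16 rows are models.

4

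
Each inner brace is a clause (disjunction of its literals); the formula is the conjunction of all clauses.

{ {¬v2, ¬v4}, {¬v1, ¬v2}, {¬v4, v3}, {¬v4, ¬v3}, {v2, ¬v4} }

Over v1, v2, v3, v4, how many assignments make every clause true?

There are 2^4 = 16 truth assignments over (v1, v2, v3, v4).
Check each against the 5 clauses (columns in the order v1, v2, v3, v4):
  F F F F  ✓ satisfies all
  F F F T  ✗ fails (¬v4 ∨ v3)
  F F T F  ✓ satisfies all
  F F T T  ✗ fails (¬v4 ∨ ¬v3)
  F T F F  ✓ satisfies all
  F T F T  ✗ fails (¬v2 ∨ ¬v4)
  F T T F  ✓ satisfies all
  F T T T  ✗ fails (¬v2 ∨ ¬v4)
  T F F F  ✓ satisfies all
  T F F T  ✗ fails (¬v4 ∨ v3)
  T F T F  ✓ satisfies all
  T F T T  ✗ fails (¬v4 ∨ ¬v3)
  T T F F  ✗ fails (¬v1 ∨ ¬v2)
  T T F T  ✗ fails (¬v2 ∨ ¬v4)
  T T T F  ✗ fails (¬v1 ∨ ¬v2)
  T T T T  ✗ fails (¬v2 ∨ ¬v4)
6 of the 16 rows are models.

6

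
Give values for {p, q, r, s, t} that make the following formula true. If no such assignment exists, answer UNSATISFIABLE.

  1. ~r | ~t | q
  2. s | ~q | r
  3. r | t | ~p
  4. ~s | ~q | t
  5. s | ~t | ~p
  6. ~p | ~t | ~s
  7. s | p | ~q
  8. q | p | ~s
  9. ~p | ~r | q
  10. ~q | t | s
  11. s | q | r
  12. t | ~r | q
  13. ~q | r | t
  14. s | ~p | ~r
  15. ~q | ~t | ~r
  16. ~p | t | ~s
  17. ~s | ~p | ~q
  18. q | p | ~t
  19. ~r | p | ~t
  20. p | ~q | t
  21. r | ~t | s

p=0, q=1, r=0, s=1, t=1

Suppose r = 0.
Suppose s = 1.
Suppose t = 1.
Unit clause (~p) forces p = 0.
Unit clause (q) forces q = 1.
All clauses are satisfied.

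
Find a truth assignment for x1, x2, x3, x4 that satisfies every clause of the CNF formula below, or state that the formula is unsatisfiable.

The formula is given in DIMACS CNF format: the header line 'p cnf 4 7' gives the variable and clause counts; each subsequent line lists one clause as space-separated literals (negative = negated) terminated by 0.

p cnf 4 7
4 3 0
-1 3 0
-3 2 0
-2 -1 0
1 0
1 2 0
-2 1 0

UNSATISFIABLE

Unit clause (x1) forces x1 = True.
Unit clause (x3) forces x3 = True.
Unit clause (x2) forces x2 = True.
That conflicts with the unit clause (¬x2).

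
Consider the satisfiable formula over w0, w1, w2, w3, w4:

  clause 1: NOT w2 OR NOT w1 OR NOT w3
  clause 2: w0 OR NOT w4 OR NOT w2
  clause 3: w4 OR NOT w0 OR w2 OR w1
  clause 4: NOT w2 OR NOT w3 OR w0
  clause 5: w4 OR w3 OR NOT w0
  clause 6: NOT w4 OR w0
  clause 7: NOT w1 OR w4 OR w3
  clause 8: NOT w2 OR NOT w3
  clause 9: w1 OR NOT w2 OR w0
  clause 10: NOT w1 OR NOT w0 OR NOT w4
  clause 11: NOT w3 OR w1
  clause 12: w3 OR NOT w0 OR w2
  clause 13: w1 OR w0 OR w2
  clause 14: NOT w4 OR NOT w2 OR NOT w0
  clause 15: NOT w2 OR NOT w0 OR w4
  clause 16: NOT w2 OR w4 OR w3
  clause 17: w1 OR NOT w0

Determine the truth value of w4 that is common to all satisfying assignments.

False

Suppose w4 = true.
The clause (w0) is unit, so w0 = true.
The clause (NOT w1) is unit, so w1 = false.
That conflicts with the unit clause (w1).
So every satisfying assignment has w4 = False.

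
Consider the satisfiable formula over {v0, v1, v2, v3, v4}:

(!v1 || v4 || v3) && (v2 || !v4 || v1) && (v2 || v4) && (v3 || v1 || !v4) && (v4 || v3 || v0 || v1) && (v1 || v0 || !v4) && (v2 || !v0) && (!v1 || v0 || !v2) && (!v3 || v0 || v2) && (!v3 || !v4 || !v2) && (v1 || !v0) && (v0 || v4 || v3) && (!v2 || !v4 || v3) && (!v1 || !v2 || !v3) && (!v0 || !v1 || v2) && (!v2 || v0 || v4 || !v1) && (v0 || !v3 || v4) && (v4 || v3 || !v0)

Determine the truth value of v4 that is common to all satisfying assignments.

True

Suppose v4 = false.
(v2) alone gives v2 = true.
Case v1 = false:
(!v0) alone gives v0 = false.
(v3) alone gives v3 = true.
That conflicts with the unit clause (!v3).
Backtrack on v1: now try v1 = true.
(v3) alone gives v3 = true.
That conflicts with the unit clause (!v3).
Neither v1 = true nor v1 = false works.
So every satisfying assignment has v4 = True.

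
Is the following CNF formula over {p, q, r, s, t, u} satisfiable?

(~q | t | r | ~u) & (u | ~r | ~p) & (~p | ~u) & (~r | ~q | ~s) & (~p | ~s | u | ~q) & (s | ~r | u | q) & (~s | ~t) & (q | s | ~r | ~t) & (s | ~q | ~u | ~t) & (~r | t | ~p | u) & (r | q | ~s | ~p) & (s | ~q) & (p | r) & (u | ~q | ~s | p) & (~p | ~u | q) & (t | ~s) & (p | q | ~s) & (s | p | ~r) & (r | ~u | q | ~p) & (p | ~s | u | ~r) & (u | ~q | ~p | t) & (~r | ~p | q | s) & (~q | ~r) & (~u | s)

Satisfiable

Branch on p: set p = 1.
The clause (~u) is unit, so u = 0.
The clause (~r) is unit, so r = 0.
Branch on s: set s = 0.
The clause (~q) is unit, so q = 0.
All clauses hold; t can take either value.
A satisfying assignment: p ↦ 1,  q ↦ 0,  r ↦ 0,  s ↦ 0,  t ↦ 0,  u ↦ 0.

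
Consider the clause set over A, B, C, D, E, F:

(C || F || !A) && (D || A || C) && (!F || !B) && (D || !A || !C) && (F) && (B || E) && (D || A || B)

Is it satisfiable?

Yes

Unit clause (F) forces F = true.
Unit clause (!B) forces B = false.
Unit clause (E) forces E = true.
Suppose D = true.
No clause remains; A, C are free.
A satisfying assignment: A ↦ false, B ↦ false, C ↦ true, D ↦ true, E ↦ true, F ↦ true.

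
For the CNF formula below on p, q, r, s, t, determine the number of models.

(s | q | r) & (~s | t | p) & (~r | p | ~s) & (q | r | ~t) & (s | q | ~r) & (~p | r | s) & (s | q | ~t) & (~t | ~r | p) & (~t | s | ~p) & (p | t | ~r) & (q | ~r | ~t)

10

There are 2^5 = 32 truth assignments over (p, q, r, s, t).
Split on p. With p = 1, the clauses containing p are satisfied and ~p drops from the rest; 7 of the 2^4 = 16 assignments to the other variables satisfy what remains.
With p = 0, by the same count on the reduced clause set, 3 assignments work.
(One model: p=F, q=T, r=F, s=F, t=F.)
Total: 7 + 3 = 10.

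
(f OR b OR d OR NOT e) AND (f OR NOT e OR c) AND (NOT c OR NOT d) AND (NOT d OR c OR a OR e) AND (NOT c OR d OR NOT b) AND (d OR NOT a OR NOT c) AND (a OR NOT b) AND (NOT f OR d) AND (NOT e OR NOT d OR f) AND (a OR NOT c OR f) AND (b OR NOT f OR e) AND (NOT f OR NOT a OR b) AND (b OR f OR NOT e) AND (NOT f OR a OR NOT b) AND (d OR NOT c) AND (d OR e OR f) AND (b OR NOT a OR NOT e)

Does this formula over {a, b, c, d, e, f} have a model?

Yes

Suppose c = false.
Suppose f = true.
The clause (d) is unit, so d = true.
Suppose a = true.
The clause (b) is unit, so b = true.
No clause remains; e is free.
A satisfying assignment: a ↦ true; b ↦ true; c ↦ false; d ↦ true; e ↦ true; f ↦ true.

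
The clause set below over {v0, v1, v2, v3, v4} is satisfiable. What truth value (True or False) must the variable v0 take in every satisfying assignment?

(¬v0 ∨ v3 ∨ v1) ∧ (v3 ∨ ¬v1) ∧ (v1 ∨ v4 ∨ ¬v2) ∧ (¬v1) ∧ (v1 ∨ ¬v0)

False

Suppose v0 = True.
Unit clause (¬v1) forces v1 = False.
But (v1) is also a unit clause — contradiction.
So every satisfying assignment has v0 = False.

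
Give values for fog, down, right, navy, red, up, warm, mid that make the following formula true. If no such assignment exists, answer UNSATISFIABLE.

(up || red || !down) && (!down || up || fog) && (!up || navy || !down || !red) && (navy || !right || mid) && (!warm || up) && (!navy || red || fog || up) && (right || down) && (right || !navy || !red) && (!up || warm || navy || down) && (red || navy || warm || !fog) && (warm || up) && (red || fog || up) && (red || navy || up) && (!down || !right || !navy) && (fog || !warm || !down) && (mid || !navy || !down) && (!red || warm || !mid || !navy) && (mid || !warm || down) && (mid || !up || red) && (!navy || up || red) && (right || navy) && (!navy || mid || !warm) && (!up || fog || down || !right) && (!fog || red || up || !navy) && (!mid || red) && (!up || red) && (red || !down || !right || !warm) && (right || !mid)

Branch on warm: set warm = true.
(up) alone gives up = true.
(red) alone gives red = true.
Branch on navy: set navy = true.
(right) alone gives right = true.
(!down) alone gives down = false.
(mid) alone gives mid = true.
(fog) alone gives fog = true.
All clauses are satisfied.

fog=true; down=false; right=true; navy=true; red=true; up=true; warm=true; mid=true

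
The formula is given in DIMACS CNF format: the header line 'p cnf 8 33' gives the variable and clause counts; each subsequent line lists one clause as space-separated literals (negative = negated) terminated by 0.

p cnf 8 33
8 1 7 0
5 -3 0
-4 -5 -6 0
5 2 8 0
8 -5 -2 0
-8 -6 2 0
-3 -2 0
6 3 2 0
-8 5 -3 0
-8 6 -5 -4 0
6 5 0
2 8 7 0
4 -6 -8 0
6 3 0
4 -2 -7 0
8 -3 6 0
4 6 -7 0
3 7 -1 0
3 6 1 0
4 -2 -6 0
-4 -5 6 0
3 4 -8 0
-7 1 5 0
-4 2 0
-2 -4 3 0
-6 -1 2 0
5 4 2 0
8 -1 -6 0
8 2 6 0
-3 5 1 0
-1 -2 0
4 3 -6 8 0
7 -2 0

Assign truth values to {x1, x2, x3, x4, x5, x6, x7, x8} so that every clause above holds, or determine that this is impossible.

x1=True,  x2=False,  x3=True,  x4=False,  x5=True,  x6=False,  x7=False,  x8=True

Try x5 = True.
Try x4 = False.
Try x8 = True.
(¬x6) alone gives x6 = False.
(x3) alone gives x3 = True.
(¬x2) alone gives x2 = False.
(¬x7) alone gives x7 = False.
All clauses hold; x1 can take either value.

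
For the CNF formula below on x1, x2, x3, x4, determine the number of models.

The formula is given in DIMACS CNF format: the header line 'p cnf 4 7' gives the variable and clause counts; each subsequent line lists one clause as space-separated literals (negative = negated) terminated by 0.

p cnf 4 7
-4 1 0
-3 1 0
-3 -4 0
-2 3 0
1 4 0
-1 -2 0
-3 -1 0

There are 2^4 = 16 truth assignments over (x1, x2, x3, x4).
Check each against the 7 clauses (columns in the order x1, x2, x3, x4):
  F F F F  ✗ fails (x1 ∨ x4)
  F F F T  ✗ fails (¬x4 ∨ x1)
  F F T F  ✗ fails (¬x3 ∨ x1)
  F F T T  ✗ fails (¬x4 ∨ x1)
  F T F F  ✗ fails (¬x2 ∨ x3)
  F T F T  ✗ fails (¬x4 ∨ x1)
  F T T F  ✗ fails (¬x3 ∨ x1)
  F T T T  ✗ fails (¬x4 ∨ x1)
  T F F F  ✓ satisfies all
  T F F T  ✓ satisfies all
  T F T F  ✗ fails (¬x3 ∨ ¬x1)
  T F T T  ✗ fails (¬x3 ∨ ¬x4)
  T T F F  ✗ fails (¬x2 ∨ x3)
  T T F T  ✗ fails (¬x2 ∨ x3)
  T T T F  ✗ fails (¬x1 ∨ ¬x2)
  T T T T  ✗ fails (¬x3 ∨ ¬x4)
2 of the 16 rows are models.

2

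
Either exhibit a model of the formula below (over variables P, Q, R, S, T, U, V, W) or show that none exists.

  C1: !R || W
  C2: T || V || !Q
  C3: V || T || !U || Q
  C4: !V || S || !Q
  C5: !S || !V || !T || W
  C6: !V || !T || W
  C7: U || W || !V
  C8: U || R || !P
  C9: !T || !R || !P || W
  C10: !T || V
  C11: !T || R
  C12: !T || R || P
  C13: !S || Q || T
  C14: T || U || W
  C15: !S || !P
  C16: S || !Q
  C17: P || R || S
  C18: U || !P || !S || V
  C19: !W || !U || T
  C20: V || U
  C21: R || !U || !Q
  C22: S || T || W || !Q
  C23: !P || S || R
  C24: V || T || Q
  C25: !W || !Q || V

P=false; Q=true; R=false; S=true; T=false; U=false; V=true; W=true

Branch on R: set R = false.
Unit clause (!T) forces T = false.
Branch on V: set V = true.
Branch on S: set S = true.
Unit clause (Q) forces Q = true.
Unit clause (!P) forces P = false.
Unit clause (!U) forces U = false.
Unit clause (W) forces W = true.
This assignment satisfies each clause.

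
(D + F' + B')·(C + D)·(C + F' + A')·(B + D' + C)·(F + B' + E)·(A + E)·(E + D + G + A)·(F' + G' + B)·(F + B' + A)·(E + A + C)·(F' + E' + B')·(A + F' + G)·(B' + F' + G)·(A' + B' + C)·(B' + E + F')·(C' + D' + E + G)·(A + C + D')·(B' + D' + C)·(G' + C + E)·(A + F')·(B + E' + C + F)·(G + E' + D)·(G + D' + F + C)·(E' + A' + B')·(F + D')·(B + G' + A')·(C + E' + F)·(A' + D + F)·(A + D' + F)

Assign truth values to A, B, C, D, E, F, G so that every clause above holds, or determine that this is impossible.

A=1; B=0; C=1; D=1; E=1; F=1; G=0

Try C = 1.
Try A = 1.
Try E = 1.
(B') alone gives B = 0.
(G') alone gives G = 0.
(D) alone gives D = 1.
(F) alone gives F = 1.
This assignment satisfies each clause.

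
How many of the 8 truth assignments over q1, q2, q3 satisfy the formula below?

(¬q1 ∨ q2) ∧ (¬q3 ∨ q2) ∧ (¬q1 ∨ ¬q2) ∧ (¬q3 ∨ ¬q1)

3

There are 2^3 = 8 truth assignments over (q1, q2, q3).
Check each against the 4 clauses (columns in the order q1, q2, q3):
  F F F  ✓ satisfies all
  F F T  ✗ fails (¬q3 ∨ q2)
  F T F  ✓ satisfies all
  F T T  ✓ satisfies all
  T F F  ✗ fails (¬q1 ∨ q2)
  T F T  ✗ fails (¬q1 ∨ q2)
  T T F  ✗ fails (¬q1 ∨ ¬q2)
  T T T  ✗ fails (¬q1 ∨ ¬q2)
3 of the 8 rows are models.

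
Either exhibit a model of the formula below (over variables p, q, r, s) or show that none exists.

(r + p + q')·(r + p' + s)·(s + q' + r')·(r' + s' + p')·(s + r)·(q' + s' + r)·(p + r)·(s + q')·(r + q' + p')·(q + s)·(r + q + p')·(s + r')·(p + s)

Branch on s: set s = 1.
Branch on r: set r = 1.
(p') alone gives p = 0.
Every clause is now satisfied; q is unconstrained.

p ↦ 0; q ↦ 1; r ↦ 1; s ↦ 1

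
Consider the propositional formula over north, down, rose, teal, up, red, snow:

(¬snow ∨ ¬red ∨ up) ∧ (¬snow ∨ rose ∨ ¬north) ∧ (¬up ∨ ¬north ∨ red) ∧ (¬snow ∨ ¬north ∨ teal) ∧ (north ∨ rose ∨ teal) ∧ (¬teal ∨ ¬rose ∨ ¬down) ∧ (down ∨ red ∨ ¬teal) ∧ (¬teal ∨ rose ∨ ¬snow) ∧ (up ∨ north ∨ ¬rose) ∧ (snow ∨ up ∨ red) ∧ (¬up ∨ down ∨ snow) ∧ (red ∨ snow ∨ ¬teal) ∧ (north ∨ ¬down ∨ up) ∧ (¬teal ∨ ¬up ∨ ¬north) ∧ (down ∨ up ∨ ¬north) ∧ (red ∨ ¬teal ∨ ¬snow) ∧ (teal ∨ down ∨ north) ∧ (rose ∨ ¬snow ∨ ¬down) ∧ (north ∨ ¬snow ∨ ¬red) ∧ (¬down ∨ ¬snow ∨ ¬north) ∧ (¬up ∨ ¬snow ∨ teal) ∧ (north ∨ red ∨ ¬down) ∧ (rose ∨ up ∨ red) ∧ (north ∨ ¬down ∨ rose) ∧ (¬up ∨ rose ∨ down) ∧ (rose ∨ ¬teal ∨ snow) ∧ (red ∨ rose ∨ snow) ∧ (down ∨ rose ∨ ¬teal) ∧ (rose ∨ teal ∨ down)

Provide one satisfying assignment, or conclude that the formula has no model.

north: True,  down: True,  rose: False,  teal: False,  up: False,  red: True,  snow: False

Try snow = False.
Try up = False.
From the singleton clause (red), red = True.
Try north = True.
From the singleton clause (down), down = True.
Try teal = False.
All clauses hold; rose can take either value.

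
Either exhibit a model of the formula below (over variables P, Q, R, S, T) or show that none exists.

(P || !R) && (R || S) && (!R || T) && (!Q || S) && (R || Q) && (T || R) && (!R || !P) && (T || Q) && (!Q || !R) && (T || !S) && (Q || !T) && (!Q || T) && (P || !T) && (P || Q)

P: true,  Q: true,  R: false,  S: true,  T: true

Try P = true.
The clause (!R) is unit, so R = false.
The clause (S) is unit, so S = true.
The clause (Q) is unit, so Q = true.
The clause (T) is unit, so T = true.
This assignment satisfies each clause.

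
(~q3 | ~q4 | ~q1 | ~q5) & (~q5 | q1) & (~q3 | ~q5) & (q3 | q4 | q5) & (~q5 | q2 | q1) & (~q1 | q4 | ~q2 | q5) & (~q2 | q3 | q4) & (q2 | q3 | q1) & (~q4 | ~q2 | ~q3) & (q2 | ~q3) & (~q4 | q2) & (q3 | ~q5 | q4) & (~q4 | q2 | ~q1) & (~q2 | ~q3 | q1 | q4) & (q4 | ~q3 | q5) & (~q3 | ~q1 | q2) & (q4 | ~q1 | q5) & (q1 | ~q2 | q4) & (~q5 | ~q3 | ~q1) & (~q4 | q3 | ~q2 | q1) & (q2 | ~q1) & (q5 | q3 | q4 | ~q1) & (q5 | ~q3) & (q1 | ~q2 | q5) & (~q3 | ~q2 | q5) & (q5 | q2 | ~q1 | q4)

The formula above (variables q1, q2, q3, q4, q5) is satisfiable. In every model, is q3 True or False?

False

Suppose q3 = 1.
Unit clause (~q5) forces q5 = 0.
That conflicts with the unit clause (q5).
So every satisfying assignment has q3 = False.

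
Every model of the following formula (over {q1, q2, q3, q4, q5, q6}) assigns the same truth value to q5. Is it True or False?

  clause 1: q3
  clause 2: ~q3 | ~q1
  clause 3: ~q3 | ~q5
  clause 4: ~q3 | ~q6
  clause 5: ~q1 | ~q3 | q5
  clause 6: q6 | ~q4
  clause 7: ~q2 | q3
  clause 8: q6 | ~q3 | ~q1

Suppose q5 = 1.
Unit clause (q3) forces q3 = 1.
But (~q3) is also a unit clause — contradiction.
So every satisfying assignment has q5 = False.

False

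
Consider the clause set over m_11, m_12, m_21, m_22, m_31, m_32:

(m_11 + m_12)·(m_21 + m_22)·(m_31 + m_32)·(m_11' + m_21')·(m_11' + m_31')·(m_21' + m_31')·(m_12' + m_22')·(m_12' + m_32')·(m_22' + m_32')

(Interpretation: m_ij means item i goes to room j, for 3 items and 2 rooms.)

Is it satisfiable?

Suppose m_11 = 1.
Unit clause (m_21') forces m_21 = 0.
Unit clause (m_22) forces m_22 = 1.
Unit clause (m_31') forces m_31 = 0.
Unit clause (m_32) forces m_32 = 1.
That conflicts with the unit clause (m_32').
So m_11 must be the other value — set m_11 = 0.
Unit clause (m_12) forces m_12 = 1.
Unit clause (m_22') forces m_22 = 0.
Unit clause (m_21) forces m_21 = 1.
Unit clause (m_31') forces m_31 = 0.
Unit clause (m_32) forces m_32 = 1.
That conflicts with the unit clause (m_32').
Both values of m_11 lead to a conflict.
No assignment satisfies every clause.

No, unsatisfiable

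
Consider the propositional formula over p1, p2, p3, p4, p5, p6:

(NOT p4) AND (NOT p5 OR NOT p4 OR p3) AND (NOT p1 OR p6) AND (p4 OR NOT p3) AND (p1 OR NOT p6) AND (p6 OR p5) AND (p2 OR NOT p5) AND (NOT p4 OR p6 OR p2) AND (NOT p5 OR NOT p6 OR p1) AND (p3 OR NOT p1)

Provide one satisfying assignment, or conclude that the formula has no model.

p1=false; p2=true; p3=false; p4=false; p5=true; p6=false

Unit clause (NOT p4) forces p4 = false.
Unit clause (NOT p3) forces p3 = false.
Unit clause (NOT p1) forces p1 = false.
Unit clause (NOT p6) forces p6 = false.
Unit clause (p5) forces p5 = true.
Unit clause (p2) forces p2 = true.
All clauses are satisfied.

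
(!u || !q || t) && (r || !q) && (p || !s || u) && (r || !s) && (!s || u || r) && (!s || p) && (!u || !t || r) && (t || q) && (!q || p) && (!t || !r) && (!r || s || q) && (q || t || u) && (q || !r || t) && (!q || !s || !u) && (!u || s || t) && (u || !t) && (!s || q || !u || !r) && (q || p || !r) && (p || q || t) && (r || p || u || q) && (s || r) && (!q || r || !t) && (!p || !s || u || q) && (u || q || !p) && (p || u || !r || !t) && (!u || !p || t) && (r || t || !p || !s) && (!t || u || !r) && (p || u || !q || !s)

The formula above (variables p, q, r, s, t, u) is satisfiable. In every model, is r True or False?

True

Suppose r = false.
(!q) alone gives q = false.
(!s) alone gives s = false.
But (s) is also a unit clause — contradiction.
So every satisfying assignment has r = True.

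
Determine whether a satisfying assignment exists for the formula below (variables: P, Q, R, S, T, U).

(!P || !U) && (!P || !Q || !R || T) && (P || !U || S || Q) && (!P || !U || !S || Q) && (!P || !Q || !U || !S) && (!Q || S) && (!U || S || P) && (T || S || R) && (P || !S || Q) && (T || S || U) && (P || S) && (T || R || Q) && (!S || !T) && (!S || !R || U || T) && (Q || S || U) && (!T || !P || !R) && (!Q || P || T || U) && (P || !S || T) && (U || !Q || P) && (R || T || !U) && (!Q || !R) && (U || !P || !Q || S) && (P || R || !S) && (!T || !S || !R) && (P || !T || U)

Case P = true:
The clause (!U) is unit, so U = false.
Case Q = true:
The clause (S) is unit, so S = true.
The clause (!T) is unit, so T = false.
The clause (!R) is unit, so R = false.
This assignment satisfies each clause.
A satisfying assignment: P: true; Q: true; R: false; S: true; T: false; U: false.

Yes, satisfiable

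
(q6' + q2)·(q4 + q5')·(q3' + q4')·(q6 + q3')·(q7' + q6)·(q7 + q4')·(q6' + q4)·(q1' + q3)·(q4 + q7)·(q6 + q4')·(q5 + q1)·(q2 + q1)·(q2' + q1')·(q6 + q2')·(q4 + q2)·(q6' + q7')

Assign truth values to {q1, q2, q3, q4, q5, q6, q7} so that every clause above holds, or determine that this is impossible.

UNSATISFIABLE

Branch on q6: set q6 = 0.
From the singleton clause (q3'), q3 = 0.
From the singleton clause (q7'), q7 = 0.
From the singleton clause (q4'), q4 = 0.
Now (q4) is unsatisfied and unit — conflict.
That branch fails; take q6 = 1 instead.
From the singleton clause (q2), q2 = 1.
From the singleton clause (q4), q4 = 1.
From the singleton clause (q3'), q3 = 0.
From the singleton clause (q7), q7 = 1.
Now (q7') is unsatisfied and unit — conflict.
Either choice for q6 ends in contradiction.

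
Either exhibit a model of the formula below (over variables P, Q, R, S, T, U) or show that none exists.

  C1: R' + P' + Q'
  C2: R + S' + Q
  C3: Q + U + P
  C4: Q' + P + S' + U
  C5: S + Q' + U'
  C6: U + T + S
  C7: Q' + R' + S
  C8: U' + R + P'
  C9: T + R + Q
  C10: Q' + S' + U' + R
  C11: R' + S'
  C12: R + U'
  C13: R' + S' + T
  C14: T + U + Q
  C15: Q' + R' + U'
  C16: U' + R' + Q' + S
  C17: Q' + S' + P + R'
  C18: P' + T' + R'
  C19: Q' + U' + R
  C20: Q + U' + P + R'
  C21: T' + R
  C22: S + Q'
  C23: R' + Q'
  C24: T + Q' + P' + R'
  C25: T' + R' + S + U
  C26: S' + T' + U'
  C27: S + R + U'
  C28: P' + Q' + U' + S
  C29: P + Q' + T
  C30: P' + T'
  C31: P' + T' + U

P: 1; Q: 0; R: 1; S: 0; T: 0; U: 1

Try R = 1.
Unit clause (S') forces S = 0.
Unit clause (Q') forces Q = 0.
Try U = 1.
Unit clause (P) forces P = 1.
Unit clause (T') forces T = 0.
Every clause now holds.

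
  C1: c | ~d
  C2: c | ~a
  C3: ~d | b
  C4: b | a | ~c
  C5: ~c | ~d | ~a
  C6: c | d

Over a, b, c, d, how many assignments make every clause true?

4

There are 2^4 = 16 truth assignments over (a, b, c, d).
Check each against the 6 clauses (columns in the order a, b, c, d):
  F F F F  ✗ fails (c | d)
  F F F T  ✗ fails (c | ~d)
  F F T F  ✗ fails (b | a | ~c)
  F F T T  ✗ fails (~d | b)
  F T F F  ✗ fails (c | d)
  F T F T  ✗ fails (c | ~d)
  F T T F  ✓ satisfies all
  F T T T  ✓ satisfies all
  T F F F  ✗ fails (c | ~a)
  T F F T  ✗ fails (c | ~d)
  T F T F  ✓ satisfies all
  T F T T  ✗ fails (~d | b)
  T T F F  ✗ fails (c | ~a)
  T T F T  ✗ fails (c | ~d)
  T T T F  ✓ satisfies all
  T T T T  ✗ fails (~c | ~d | ~a)
4 of the 16 rows are models.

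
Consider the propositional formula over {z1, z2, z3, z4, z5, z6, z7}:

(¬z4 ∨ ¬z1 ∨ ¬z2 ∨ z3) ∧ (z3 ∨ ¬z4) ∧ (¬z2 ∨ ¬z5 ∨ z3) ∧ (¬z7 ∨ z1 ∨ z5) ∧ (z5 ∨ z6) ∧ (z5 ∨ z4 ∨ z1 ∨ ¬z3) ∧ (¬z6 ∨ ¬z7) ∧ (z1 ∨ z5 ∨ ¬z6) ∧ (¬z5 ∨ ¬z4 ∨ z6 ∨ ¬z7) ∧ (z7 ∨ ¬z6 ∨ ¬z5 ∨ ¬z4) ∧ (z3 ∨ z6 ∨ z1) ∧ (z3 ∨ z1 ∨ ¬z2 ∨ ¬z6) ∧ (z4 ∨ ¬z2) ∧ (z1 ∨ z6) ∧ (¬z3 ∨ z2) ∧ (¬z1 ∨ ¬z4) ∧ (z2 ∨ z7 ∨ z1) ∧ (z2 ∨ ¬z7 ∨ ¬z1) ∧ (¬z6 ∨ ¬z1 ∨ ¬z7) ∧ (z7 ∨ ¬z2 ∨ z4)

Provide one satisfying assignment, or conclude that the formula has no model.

Suppose z3 = False.
Unit clause (¬z4) forces z4 = False.
Unit clause (¬z2) forces z2 = False.
Suppose z5 = False.
Unit clause (z6) forces z6 = True.
Unit clause (¬z7) forces z7 = False.
Unit clause (z1) forces z1 = True.
Every clause now holds.

z1=True; z2=False; z3=False; z4=False; z5=False; z6=True; z7=False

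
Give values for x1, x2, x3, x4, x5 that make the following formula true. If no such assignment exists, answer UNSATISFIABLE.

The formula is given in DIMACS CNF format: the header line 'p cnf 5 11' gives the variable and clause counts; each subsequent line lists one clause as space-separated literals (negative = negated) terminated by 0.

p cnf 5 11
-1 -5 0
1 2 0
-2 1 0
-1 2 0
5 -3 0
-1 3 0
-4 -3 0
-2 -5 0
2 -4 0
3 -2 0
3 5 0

UNSATISFIABLE

Branch on x1: set x1 = False.
(x2) alone gives x2 = True.
Now (¬x2) is unsatisfied and unit — conflict.
That branch fails; take x1 = True instead.
(¬x5) alone gives x5 = False.
(x2) alone gives x2 = True.
(¬x3) alone gives x3 = False.
Now (x3) is unsatisfied and unit — conflict.
Neither x1 = True nor x1 = False works.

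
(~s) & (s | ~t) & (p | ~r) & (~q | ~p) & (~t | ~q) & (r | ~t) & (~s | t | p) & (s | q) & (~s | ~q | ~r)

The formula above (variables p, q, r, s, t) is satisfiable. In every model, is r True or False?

Suppose r = 1.
Unit clause (~s) forces s = 0.
Unit clause (~t) forces t = 0.
Unit clause (p) forces p = 1.
Unit clause (~q) forces q = 0.
That conflicts with the unit clause (q).
So every satisfying assignment has r = False.

False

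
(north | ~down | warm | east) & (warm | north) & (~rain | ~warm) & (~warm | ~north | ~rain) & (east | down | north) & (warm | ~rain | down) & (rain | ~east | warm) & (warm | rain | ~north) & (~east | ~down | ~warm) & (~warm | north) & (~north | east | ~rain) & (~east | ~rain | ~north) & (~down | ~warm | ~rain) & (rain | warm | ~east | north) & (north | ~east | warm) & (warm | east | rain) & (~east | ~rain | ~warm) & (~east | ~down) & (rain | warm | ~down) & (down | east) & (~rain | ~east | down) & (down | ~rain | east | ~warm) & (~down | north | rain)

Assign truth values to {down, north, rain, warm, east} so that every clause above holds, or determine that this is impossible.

down ↦ 0; north ↦ 1; rain ↦ 0; warm ↦ 1; east ↦ 1

Case warm = 1:
(~rain) alone gives rain = 0.
(north) alone gives north = 1.
Case east = 1:
(~down) alone gives down = 0.
All clauses are satisfied.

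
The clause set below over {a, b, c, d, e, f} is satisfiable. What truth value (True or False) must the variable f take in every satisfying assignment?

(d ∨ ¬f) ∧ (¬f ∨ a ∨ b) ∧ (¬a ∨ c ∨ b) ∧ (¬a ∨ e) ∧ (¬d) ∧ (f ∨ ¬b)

False

Suppose f = True.
(d) alone gives d = True.
But (¬d) is also a unit clause — contradiction.
So every satisfying assignment has f = False.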